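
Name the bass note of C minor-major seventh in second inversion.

C minor-major seventh is C–Eb–G–B. Second inversion places the fifth in the bass: G.

G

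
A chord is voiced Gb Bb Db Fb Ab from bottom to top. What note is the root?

Reordering Gb, Bb, Db, Fb, Ab into stacked thirds gives Gb–Bb–Db–Fb–Ab; the bottom of that stack, Gb, is the root.

Gb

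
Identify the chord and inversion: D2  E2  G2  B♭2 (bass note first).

Reducing to letter names: D, E, G, Bb. These stack in thirds as E–G–Bb–D — an E half-diminished seventh chord.
D is the seventh of E half-diminished seventh; seventh in the bass means third inversion (figured bass 4/2).

E half-diminished seventh, third inversion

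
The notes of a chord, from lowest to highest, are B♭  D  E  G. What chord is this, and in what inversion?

E half-diminished seventh, second inversion

The pitch classes Bb, D, E, G arrange in thirds as E–G–Bb–D: an E half-diminished seventh chord.
The lowest note is Bb, the fifth of the chord, so this is second inversion (figured bass 4/3).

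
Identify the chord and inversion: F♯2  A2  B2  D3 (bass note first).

The pitch classes F#, A, B, D arrange in thirds as B–D–F#–A: a B minor seventh chord.
The lowest note is F#, the fifth of the chord, so this is second inversion (figured bass 4/3).

B minor seventh, second inversion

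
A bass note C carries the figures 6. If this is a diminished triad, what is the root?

A

The figures 6 mean the third of the chord is in the bass. If C is the third of a diminished triad, the root is A (chord tones A–C–Eb).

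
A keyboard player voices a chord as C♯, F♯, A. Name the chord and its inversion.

Reducing to letter names: C#, F#, A. These stack in thirds as F#–A–C# — an F# minor triad.
C# is the fifth of F# minor; fifth in the bass means second inversion (figured bass 6/4).

F# minor, second inversion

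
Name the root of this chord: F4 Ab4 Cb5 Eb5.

The distinct letter names are F, Ab, Cb, Eb. Arranged as a stack of thirds they read F–Ab–Cb–Eb, so F is the root (an F half-diminished seventh chord).

F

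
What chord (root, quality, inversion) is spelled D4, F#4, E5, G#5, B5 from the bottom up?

The distinct note names are D, F#, E, G#, B. Stacked in thirds they read E–G#–B–D–F#, which is a dominant ninth chord on E.
The lowest note is D, the seventh of the chord, so this is third inversion.

E dominant ninth, third inversion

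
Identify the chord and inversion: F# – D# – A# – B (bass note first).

B major seventh, second inversion

The pitch classes F#, D#, A#, B arrange in thirds as B–D#–F#–A#: a B major seventh chord.
The lowest note is F#, the fifth of the chord, so this is second inversion (figured bass 4/3).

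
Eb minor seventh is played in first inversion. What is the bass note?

Eb minor seventh is Eb–Gb–Bb–Db. First inversion places the third in the bass: Gb.

Gb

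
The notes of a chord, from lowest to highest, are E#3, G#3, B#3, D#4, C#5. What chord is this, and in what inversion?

The distinct note names are E#, G#, B#, D#, C#. Stacked in thirds they read C#–E#–G#–B#–D#, which is a major ninth chord on C#.
With the third (E#) in the bass, the chord is in first inversion.

C# major ninth, first inversion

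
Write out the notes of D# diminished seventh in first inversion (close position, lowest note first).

Spelling D# diminished seventh: D#–F#–A–C. In first inversion the third is bass, giving F#, A, C, D# from the bottom.

F#, A, C, D#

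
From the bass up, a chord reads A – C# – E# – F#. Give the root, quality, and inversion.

Reducing to letter names: A, C#, E#, F#. These stack in thirds as F#–A–C#–E# — an F# minor-major seventh chord.
A is the third of F# minor-major seventh; third in the bass means first inversion (figured bass 6/5).

F# minor-major seventh, first inversion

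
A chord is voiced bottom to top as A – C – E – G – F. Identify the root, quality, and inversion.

F major ninth, first inversion

The distinct note names are A, C, E, G, F. Stacked in thirds they read F–A–C–E–G, which is a major ninth chord on F.
The lowest note is A, the third of the chord, so this is first inversion.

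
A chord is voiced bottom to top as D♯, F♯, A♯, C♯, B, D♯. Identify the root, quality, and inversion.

Reducing to letter names: D#, F#, A#, C#, B. These stack in thirds as B–D#–F#–A#–C# — a B major ninth chord.
D# is the third of B major ninth; third in the bass means first inversion.

B major ninth, first inversion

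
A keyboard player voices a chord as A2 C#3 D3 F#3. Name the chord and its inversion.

The pitch classes A, C#, D, F# arrange in thirds as D–F#–A–C#: a D major seventh chord.
The lowest note is A, the fifth of the chord, so this is second inversion (figured bass 4/3).

D major seventh, second inversion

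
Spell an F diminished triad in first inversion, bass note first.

Spelling F diminished: F–Ab–Cb. In first inversion the third is bass, giving Ab, Cb, F from the bottom.

Ab, Cb, F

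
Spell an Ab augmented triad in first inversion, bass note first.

Spelling Ab augmented: Ab–C–E. In first inversion the third is bass, giving C, E, Ab from the bottom.

C, E, Ab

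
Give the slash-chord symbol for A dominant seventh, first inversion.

A7/C#

First inversion of A dominant seventh has the third (C#) in the bass. As a slash chord: A7/C#.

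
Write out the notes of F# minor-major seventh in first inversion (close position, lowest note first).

A, C#, E#, F#

The chord tones are F#–A–C#–E#. With the third (A) lowest for first inversion: A, C#, E#, F#.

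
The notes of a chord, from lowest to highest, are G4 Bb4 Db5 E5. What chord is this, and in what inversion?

The pitch classes G, Bb, Db, E arrange in thirds as E–G–Bb–Db: an E diminished seventh chord.
The lowest note is G, the third of the chord, so this is first inversion (figured bass 6/5).

E diminished seventh, first inversion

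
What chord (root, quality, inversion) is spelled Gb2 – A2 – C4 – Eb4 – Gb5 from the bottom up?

A diminished seventh, third inversion

The distinct note names are Gb, A, C, Eb. Stacked in thirds they read A–C–Eb–Gb, which is a diminished seventh chord on A.
The lowest note is Gb, the seventh of the chord, so this is third inversion (figured bass 4/2).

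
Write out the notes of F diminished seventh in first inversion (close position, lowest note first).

The chord tones are F–Ab–Cb–Ebb. With the third (Ab) lowest for first inversion: Ab, Cb, Ebb, F.

Ab, Cb, Ebb, F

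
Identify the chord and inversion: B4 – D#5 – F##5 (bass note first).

The distinct note names are B, D#, F##. Stacked in thirds they read B–D#–F##, which is an augmented triad on B.
B is the root of B augmented; root in the bass means root position (figured bass 5/3).

B augmented, root position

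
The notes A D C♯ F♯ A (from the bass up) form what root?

D

The distinct letter names are A, D, C#, F#. Arranged as a stack of thirds they read D–F#–A–C#, so D is the root (a D major seventh chord).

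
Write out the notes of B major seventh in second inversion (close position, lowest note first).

F#, A#, B, D#

B major seventh is B–D#–F#–A#. Second inversion puts the fifth (F#) in the bass, with the remaining tones above: F#, A#, B, D#.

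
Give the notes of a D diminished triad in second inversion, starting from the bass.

Ab, D, F

The chord tones are D–F–Ab. With the fifth (Ab) lowest for second inversion: Ab, D, F.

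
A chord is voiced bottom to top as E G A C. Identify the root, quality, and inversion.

The distinct note names are E, G, A, C. Stacked in thirds they read A–C–E–G, which is a minor seventh chord on A.
With the fifth (E) in the bass, the chord is in second inversion (figured bass 4/3).

A minor seventh, second inversion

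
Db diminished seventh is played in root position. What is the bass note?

Db diminished seventh is Db–Fb–Abb–Cbb. Root position places the root in the bass: Db.

Db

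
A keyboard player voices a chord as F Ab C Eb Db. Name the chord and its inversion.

The distinct note names are F, Ab, C, Eb, Db. Stacked in thirds they read Db–F–Ab–C–Eb, which is a major ninth chord on Db.
With the third (F) in the bass, the chord is in first inversion.

Db major ninth, first inversion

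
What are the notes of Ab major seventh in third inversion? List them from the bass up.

G, Ab, C, Eb

The chord tones are Ab–C–Eb–G. With the seventh (G) lowest for third inversion: G, Ab, C, Eb.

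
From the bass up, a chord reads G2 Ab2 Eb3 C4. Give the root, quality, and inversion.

Ab major seventh, third inversion

The pitch classes G, Ab, Eb, C arrange in thirds as Ab–C–Eb–G: an Ab major seventh chord.
The lowest note is G, the seventh of the chord, so this is third inversion (figured bass 4/2).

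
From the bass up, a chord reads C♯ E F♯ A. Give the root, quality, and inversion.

The pitch classes C#, E, F#, A arrange in thirds as F#–A–C#–E: an F# minor seventh chord.
With the fifth (C#) in the bass, the chord is in second inversion (figured bass 4/3).

F# minor seventh, second inversion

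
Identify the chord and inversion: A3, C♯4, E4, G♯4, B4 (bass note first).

A major ninth, root position

The distinct note names are A, C#, E, G#, B. Stacked in thirds they read A–C#–E–G#–B, which is a major ninth chord on A.
A is the root of A major ninth; root in the bass means root position.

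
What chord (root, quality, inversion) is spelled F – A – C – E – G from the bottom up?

F major ninth, root position

Reducing to letter names: F, A, C, E, G. These stack in thirds as F–A–C–E–G — an F major ninth chord.
The lowest note is F, the root of the chord, so this is root position.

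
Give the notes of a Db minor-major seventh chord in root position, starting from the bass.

Db, Fb, Ab, C

The chord tones are Db–Fb–Ab–C. With the root (Db) lowest for root position: Db, Fb, Ab, C.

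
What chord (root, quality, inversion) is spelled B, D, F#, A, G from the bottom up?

Reducing to letter names: B, D, F#, A, G. These stack in thirds as G–B–D–F#–A — a G major ninth chord.
B is the third of G major ninth; third in the bass means first inversion.

G major ninth, first inversion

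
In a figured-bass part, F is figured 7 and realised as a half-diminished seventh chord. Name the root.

F

The figures 7 mean the root of the chord is in the bass. If F is the root of a half-diminished seventh chord, the root is F (chord tones F–Ab–Cb–Eb).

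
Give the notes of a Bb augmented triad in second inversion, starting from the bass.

Spelling Bb augmented: Bb–D–F#. In second inversion the fifth is bass, giving F#, Bb, D from the bottom.

F#, Bb, D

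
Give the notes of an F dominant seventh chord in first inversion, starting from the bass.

A, C, Eb, F

Spelling F dominant seventh: F–A–C–Eb. In first inversion the third is bass, giving A, C, Eb, F from the bottom.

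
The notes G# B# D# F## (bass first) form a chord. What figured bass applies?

The notes G#, B#, D#, F## stack in thirds as G#–B#–D#–F## — a G# major seventh chord. The bass G# is the root, so this is root position: figured 7.

7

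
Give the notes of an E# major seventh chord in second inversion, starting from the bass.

E# major seventh is E#–G##–B#–D##. Second inversion puts the fifth (B#) in the bass, with the remaining tones above: B#, D##, E#, G##.

B#, D##, E#, G##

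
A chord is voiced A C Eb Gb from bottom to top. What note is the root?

Reordering A, C, Eb, Gb into stacked thirds gives A–C–Eb–Gb; the bottom of that stack, A, is the root.

A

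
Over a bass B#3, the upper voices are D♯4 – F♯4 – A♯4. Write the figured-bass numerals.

7

The notes B#, D#, F#, A# stack in thirds as B#–D#–F#–A# — a B# half-diminished seventh chord. The bass B# is the root, so this is root position: figured 7.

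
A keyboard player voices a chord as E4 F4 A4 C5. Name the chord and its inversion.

F major seventh, third inversion

The distinct note names are E, F, A, C. Stacked in thirds they read F–A–C–E, which is a major seventh chord on F.
The lowest note is E, the seventh of the chord, so this is third inversion (figured bass 4/2).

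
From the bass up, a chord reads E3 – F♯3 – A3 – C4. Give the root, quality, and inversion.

F# half-diminished seventh, third inversion

Reducing to letter names: E, F#, A, C. These stack in thirds as F#–A–C–E — an F# half-diminished seventh chord.
With the seventh (E) in the bass, the chord is in third inversion (figured bass 4/2).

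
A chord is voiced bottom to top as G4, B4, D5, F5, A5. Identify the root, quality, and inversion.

The pitch classes G, B, D, F, A arrange in thirds as G–B–D–F–A: a G dominant ninth chord.
G is the root of G dominant ninth; root in the bass means root position.

G dominant ninth, root position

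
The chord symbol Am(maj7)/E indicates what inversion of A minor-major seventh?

Am(maj7)/E means A minor-major seventh with E in the bass. E is the fifth of A minor-major seventh (A–C–E–G#), so this is second inversion.

second inversion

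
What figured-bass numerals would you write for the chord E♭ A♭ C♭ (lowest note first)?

The notes Eb, Ab, Cb stack in thirds as Ab–Cb–Eb — an Ab minor triad. The bass Eb is the fifth, so this is second inversion: figured 6/4.

6/4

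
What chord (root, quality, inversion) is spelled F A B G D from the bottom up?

Reducing to letter names: F, A, B, G, D. These stack in thirds as G–B–D–F–A — a G dominant ninth chord.
With the seventh (F) in the bass, the chord is in third inversion.

G dominant ninth, third inversion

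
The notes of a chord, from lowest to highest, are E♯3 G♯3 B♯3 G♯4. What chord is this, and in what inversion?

E# minor, root position

Reducing to letter names: E#, G#, B#. These stack in thirds as E#–G#–B# — an E# minor triad.
With the root (E#) in the bass, the chord is in root position (figured bass 5/3).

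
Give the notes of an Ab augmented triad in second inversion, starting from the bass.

Spelling Ab augmented: Ab–C–E. In second inversion the fifth is bass, giving E, Ab, C from the bottom.

E, Ab, C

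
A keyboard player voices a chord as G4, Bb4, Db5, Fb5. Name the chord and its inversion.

Reducing to letter names: G, Bb, Db, Fb. These stack in thirds as G–Bb–Db–Fb — a G diminished seventh chord.
The lowest note is G, the root of the chord, so this is root position (figured bass 7).

G diminished seventh, root position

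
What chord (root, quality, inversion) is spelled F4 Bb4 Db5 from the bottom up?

Bb minor, second inversion

The distinct note names are F, Bb, Db. Stacked in thirds they read Bb–Db–F, which is a minor triad on Bb.
The lowest note is F, the fifth of the chord, so this is second inversion (figured bass 6/4).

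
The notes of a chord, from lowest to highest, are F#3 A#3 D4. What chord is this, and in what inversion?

The distinct note names are F#, A#, D. Stacked in thirds they read D–F#–A#, which is an augmented triad on D.
F# is the third of D augmented; third in the bass means first inversion (figured bass 6).

D augmented, first inversion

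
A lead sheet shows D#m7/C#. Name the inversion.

D#m7/C# means D# minor seventh with C# in the bass. C# is the seventh of D# minor seventh (D#–F#–A#–C#), so this is third inversion.

third inversion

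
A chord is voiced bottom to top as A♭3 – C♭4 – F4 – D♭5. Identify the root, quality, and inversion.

The pitch classes Ab, Cb, F, Db arrange in thirds as Db–F–Ab–Cb: a Db dominant seventh chord.
Ab is the fifth of Db dominant seventh; fifth in the bass means second inversion (figured bass 4/3).

Db dominant seventh, second inversion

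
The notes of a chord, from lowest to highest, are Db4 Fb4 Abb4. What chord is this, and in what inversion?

The pitch classes Db, Fb, Abb arrange in thirds as Db–Fb–Abb: a Db diminished triad.
Db is the root of Db diminished; root in the bass means root position (figured bass 5/3).

Db diminished, root position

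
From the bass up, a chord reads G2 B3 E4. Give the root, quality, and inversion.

E minor, first inversion

The distinct note names are G, B, E. Stacked in thirds they read E–G–B, which is a minor triad on E.
With the third (G) in the bass, the chord is in first inversion (figured bass 6).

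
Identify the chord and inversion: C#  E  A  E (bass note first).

A major, first inversion

The pitch classes C#, E, A arrange in thirds as A–C#–E: an A major triad.
With the third (C#) in the bass, the chord is in first inversion (figured bass 6).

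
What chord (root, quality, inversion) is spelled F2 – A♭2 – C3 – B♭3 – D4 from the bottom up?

The pitch classes F, Ab, C, Bb, D arrange in thirds as Bb–D–F–Ab–C: a Bb dominant ninth chord.
With the fifth (F) in the bass, the chord is in second inversion.

Bb dominant ninth, second inversion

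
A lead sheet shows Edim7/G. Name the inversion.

Edim7/G means E diminished seventh with G in the bass. G is the third of E diminished seventh (E–G–Bb–Db), so this is first inversion.

first inversion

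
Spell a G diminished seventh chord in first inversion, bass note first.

G diminished seventh is G–Bb–Db–Fb. First inversion puts the third (Bb) in the bass, with the remaining tones above: Bb, Db, Fb, G.

Bb, Db, Fb, G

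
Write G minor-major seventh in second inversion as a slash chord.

Gm(maj7)/D

Second inversion of G minor-major seventh has the fifth (D) in the bass. As a slash chord: Gm(maj7)/D.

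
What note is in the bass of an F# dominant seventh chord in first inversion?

A#

F# dominant seventh is F#–A#–C#–E. First inversion places the third in the bass: A#.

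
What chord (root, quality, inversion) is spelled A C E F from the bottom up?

F major seventh, first inversion

The pitch classes A, C, E, F arrange in thirds as F–A–C–E: an F major seventh chord.
The lowest note is A, the third of the chord, so this is first inversion (figured bass 6/5).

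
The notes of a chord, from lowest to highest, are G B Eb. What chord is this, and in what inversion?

The pitch classes G, B, Eb arrange in thirds as Eb–G–B: an Eb augmented triad.
G is the third of Eb augmented; third in the bass means first inversion (figured bass 6).

Eb augmented, first inversion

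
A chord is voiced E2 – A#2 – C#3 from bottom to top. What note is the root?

A#

Reordering E, A#, C# into stacked thirds gives A#–C#–E; the bottom of that stack, A#, is the root.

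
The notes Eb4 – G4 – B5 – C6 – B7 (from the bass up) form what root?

C

Reordering Eb, G, B, C into stacked thirds gives C–Eb–G–B; the bottom of that stack, C, is the root.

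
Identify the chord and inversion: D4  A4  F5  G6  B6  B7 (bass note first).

G dominant ninth, second inversion

The distinct note names are D, A, F, G, B. Stacked in thirds they read G–B–D–F–A, which is a dominant ninth chord on G.
With the fifth (D) in the bass, the chord is in second inversion.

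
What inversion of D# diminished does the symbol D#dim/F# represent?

D#dim/F# means D# diminished with F# in the bass. F# is the third of D# diminished (D#–F#–A), so this is first inversion.

first inversion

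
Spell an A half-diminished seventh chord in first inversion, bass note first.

C, Eb, G, A

Spelling A half-diminished seventh: A–C–Eb–G. In first inversion the third is bass, giving C, Eb, G, A from the bottom.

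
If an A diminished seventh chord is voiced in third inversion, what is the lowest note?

The seventh of A diminished seventh (A–C–Eb–Gb) is Gb; that is the bass in third inversion.

Gb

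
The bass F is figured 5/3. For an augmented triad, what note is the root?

F

The figures 5/3 mean the root of the chord is in the bass. If F is the root of an augmented triad, the root is F (chord tones F–A–C#).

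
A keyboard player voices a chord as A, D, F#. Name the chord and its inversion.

Reducing to letter names: A, D, F#. These stack in thirds as D–F#–A — a D major triad.
The lowest note is A, the fifth of the chord, so this is second inversion (figured bass 6/4).

D major, second inversion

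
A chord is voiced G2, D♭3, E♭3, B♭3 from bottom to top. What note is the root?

Eb

The distinct letter names are G, Db, Eb, Bb. Arranged as a stack of thirds they read Eb–G–Bb–Db, so Eb is the root (an Eb dominant seventh chord).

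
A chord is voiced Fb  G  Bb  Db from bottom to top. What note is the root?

G

The distinct letter names are Fb, G, Bb, Db. Arranged as a stack of thirds they read G–Bb–Db–Fb, so G is the root (a G diminished seventh chord).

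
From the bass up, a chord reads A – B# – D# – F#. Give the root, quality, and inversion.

B# diminished seventh, third inversion

Reducing to letter names: A, B#, D#, F#. These stack in thirds as B#–D#–F#–A — a B# diminished seventh chord.
The lowest note is A, the seventh of the chord, so this is third inversion (figured bass 4/2).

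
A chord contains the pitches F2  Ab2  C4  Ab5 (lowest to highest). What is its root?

Reordering F, Ab, C into stacked thirds gives F–Ab–C; the bottom of that stack, F, is the root.

F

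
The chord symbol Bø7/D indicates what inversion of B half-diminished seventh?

Bø7/D means B half-diminished seventh with D in the bass. D is the third of B half-diminished seventh (B–D–F–A), so this is first inversion.

first inversion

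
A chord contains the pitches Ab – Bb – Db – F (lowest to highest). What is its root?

Ab, Bb, Db, F are the tones of a Bb minor seventh chord (Bb–Db–F–Ab), making Bb the root.

Bb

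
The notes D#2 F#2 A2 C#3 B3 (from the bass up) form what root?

D#, F#, A, C#, B are the tones of a B dominant ninth chord (B–D#–F#–A–C#), making B the root.

B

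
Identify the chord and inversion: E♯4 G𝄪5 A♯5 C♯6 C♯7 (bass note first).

The pitch classes E#, G##, A#, C# arrange in thirds as A#–C#–E#–G##: an A# minor-major seventh chord.
E# is the fifth of A# minor-major seventh; fifth in the bass means second inversion (figured bass 4/3).

A# minor-major seventh, second inversion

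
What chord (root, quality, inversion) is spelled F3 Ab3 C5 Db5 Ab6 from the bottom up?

Reducing to letter names: F, Ab, C, Db. These stack in thirds as Db–F–Ab–C — a Db major seventh chord.
With the third (F) in the bass, the chord is in first inversion (figured bass 6/5).

Db major seventh, first inversion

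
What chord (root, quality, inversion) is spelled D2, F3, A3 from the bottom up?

D minor, root position

The distinct note names are D, F, A. Stacked in thirds they read D–F–A, which is a minor triad on D.
The lowest note is D, the root of the chord, so this is root position (figured bass 5/3).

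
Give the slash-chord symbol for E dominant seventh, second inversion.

E7/B

Second inversion of E dominant seventh has the fifth (B) in the bass. As a slash chord: E7/B.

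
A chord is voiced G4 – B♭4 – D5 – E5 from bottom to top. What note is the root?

E

The distinct letter names are G, Bb, D, E. Arranged as a stack of thirds they read E–G–Bb–D, so E is the root (an E half-diminished seventh chord).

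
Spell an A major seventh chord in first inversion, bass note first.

A major seventh is A–C#–E–G#. First inversion puts the third (C#) in the bass, with the remaining tones above: C#, E, G#, A.

C#, E, G#, A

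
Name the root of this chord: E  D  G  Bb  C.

C

E, D, G, Bb, C are the tones of a C dominant ninth chord (C–E–G–Bb–D), making C the root.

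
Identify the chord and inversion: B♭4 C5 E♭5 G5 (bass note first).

The pitch classes Bb, C, Eb, G arrange in thirds as C–Eb–G–Bb: a C minor seventh chord.
With the seventh (Bb) in the bass, the chord is in third inversion (figured bass 4/2).

C minor seventh, third inversion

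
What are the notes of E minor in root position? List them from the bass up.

E, G, B

Spelling E minor: E–G–B. In root position the root is bass, giving E, G, B from the bottom.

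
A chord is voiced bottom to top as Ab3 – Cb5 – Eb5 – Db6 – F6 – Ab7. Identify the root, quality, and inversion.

The distinct note names are Ab, Cb, Eb, Db, F. Stacked in thirds they read Db–F–Ab–Cb–Eb, which is a dominant ninth chord on Db.
With the fifth (Ab) in the bass, the chord is in second inversion.

Db dominant ninth, second inversion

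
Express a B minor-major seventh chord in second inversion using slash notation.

Bm(maj7)/F#

Second inversion of B minor-major seventh has the fifth (F#) in the bass. As a slash chord: Bm(maj7)/F#.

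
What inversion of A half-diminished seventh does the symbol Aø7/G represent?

Aø7/G means A half-diminished seventh with G in the bass. G is the seventh of A half-diminished seventh (A–C–Eb–G), so this is third inversion.

third inversion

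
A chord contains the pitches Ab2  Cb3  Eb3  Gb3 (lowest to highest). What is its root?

Reordering Ab, Cb, Eb, Gb into stacked thirds gives Ab–Cb–Eb–Gb; the bottom of that stack, Ab, is the root.

Ab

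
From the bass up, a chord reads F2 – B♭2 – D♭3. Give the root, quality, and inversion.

The distinct note names are F, Bb, Db. Stacked in thirds they read Bb–Db–F, which is a minor triad on Bb.
The lowest note is F, the fifth of the chord, so this is second inversion (figured bass 6/4).

Bb minor, second inversion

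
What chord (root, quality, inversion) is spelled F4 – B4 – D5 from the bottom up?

B diminished, second inversion

The pitch classes F, B, D arrange in thirds as B–D–F: a B diminished triad.
F is the fifth of B diminished; fifth in the bass means second inversion (figured bass 6/4).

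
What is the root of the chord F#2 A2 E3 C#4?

Reordering F#, A, E, C# into stacked thirds gives F#–A–C#–E; the bottom of that stack, F#, is the root.

F#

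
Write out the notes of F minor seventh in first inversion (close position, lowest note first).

The chord tones are F–Ab–C–Eb. With the third (Ab) lowest for first inversion: Ab, C, Eb, F.

Ab, C, Eb, F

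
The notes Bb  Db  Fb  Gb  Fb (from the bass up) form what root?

Gb

Bb, Db, Fb, Gb are the tones of a Gb dominant seventh chord (Gb–Bb–Db–Fb), making Gb the root.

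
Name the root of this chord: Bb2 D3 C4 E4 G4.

C

Reordering Bb, D, C, E, G into stacked thirds gives C–E–G–Bb–D; the bottom of that stack, C, is the root.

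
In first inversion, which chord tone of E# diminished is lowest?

G#

In first inversion the third is lowest. For E# diminished (E#–G#–B) that is G#.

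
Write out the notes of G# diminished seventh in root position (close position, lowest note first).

G# diminished seventh is G#–B–D–F. Root position puts the root (G#) in the bass, with the remaining tones above: G#, B, D, F.

G#, B, D, F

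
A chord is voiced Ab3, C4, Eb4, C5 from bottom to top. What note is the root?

Ab

Reordering Ab, C, Eb into stacked thirds gives Ab–C–Eb; the bottom of that stack, Ab, is the root.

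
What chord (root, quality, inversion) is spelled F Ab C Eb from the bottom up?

Reducing to letter names: F, Ab, C, Eb. These stack in thirds as F–Ab–C–Eb — an F minor seventh chord.
F is the root of F minor seventh; root in the bass means root position (figured bass 7).

F minor seventh, root position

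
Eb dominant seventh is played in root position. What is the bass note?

Eb

The root of Eb dominant seventh (Eb–G–Bb–Db) is Eb; that is the bass in root position.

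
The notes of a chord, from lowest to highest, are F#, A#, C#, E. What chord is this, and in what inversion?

The pitch classes F#, A#, C#, E arrange in thirds as F#–A#–C#–E: an F# dominant seventh chord.
The lowest note is F#, the root of the chord, so this is root position (figured bass 7).

F# dominant seventh, root position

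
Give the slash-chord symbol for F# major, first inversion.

F#M/A#

First inversion of F# major has the third (A#) in the bass. As a slash chord: F#M/A#.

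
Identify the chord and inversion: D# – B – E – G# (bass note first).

E major seventh, third inversion

The pitch classes D#, B, E, G# arrange in thirds as E–G#–B–D#: an E major seventh chord.
D# is the seventh of E major seventh; seventh in the bass means third inversion (figured bass 4/2).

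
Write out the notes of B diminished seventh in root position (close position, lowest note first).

B diminished seventh is B–D–F–Ab. Root position puts the root (B) in the bass, with the remaining tones above: B, D, F, Ab.

B, D, F, Ab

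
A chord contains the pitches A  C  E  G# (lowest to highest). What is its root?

A

The distinct letter names are A, C, E, G#. Arranged as a stack of thirds they read A–C–E–G#, so A is the root (an A minor-major seventh chord).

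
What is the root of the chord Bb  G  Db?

Reordering Bb, G, Db into stacked thirds gives G–Bb–Db; the bottom of that stack, G, is the root.

G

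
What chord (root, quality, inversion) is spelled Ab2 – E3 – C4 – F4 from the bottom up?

Reducing to letter names: Ab, E, C, F. These stack in thirds as F–Ab–C–E — an F minor-major seventh chord.
Ab is the third of F minor-major seventh; third in the bass means first inversion (figured bass 6/5).

F minor-major seventh, first inversion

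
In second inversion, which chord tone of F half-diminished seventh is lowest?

Cb

The fifth of F half-diminished seventh (F–Ab–Cb–Eb) is Cb; that is the bass in second inversion.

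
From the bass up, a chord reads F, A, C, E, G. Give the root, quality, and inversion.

F major ninth, root position

Reducing to letter names: F, A, C, E, G. These stack in thirds as F–A–C–E–G — an F major ninth chord.
With the root (F) in the bass, the chord is in root position.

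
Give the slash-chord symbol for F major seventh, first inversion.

First inversion of F major seventh has the third (A) in the bass. As a slash chord: Fmaj7/A.

Fmaj7/A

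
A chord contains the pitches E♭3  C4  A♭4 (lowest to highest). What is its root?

Ab

Eb, C, Ab are the tones of an Ab major triad (Ab–C–Eb), making Ab the root.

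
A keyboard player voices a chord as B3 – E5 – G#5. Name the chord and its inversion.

E major, second inversion

The distinct note names are B, E, G#. Stacked in thirds they read E–G#–B, which is a major triad on E.
B is the fifth of E major; fifth in the bass means second inversion (figured bass 6/4).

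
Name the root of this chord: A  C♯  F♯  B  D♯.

B

The distinct letter names are A, C#, F#, B, D#. Arranged as a stack of thirds they read B–D#–F#–A–C#, so B is the root (a B dominant ninth chord).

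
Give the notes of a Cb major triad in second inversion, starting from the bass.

The chord tones are Cb–Eb–Gb. With the fifth (Gb) lowest for second inversion: Gb, Cb, Eb.

Gb, Cb, Eb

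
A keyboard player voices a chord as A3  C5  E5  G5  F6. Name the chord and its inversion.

The distinct note names are A, C, E, G, F. Stacked in thirds they read F–A–C–E–G, which is a major ninth chord on F.
With the third (A) in the bass, the chord is in first inversion.

F major ninth, first inversion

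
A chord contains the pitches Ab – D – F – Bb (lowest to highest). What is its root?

Ab, D, F, Bb are the tones of a Bb dominant seventh chord (Bb–D–F–Ab), making Bb the root.

Bb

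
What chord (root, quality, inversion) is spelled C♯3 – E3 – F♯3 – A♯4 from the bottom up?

Reducing to letter names: C#, E, F#, A#. These stack in thirds as F#–A#–C#–E — an F# dominant seventh chord.
C# is the fifth of F# dominant seventh; fifth in the bass means second inversion (figured bass 4/3).

F# dominant seventh, second inversion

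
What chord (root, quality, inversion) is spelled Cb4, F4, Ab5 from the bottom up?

F diminished, second inversion

The pitch classes Cb, F, Ab arrange in thirds as F–Ab–Cb: an F diminished triad.
Cb is the fifth of F diminished; fifth in the bass means second inversion (figured bass 6/4).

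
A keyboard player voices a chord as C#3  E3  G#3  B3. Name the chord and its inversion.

The distinct note names are C#, E, G#, B. Stacked in thirds they read C#–E–G#–B, which is a minor seventh chord on C#.
With the root (C#) in the bass, the chord is in root position (figured bass 7).

C# minor seventh, root position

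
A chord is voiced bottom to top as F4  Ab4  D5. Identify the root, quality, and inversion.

D diminished, first inversion

Reducing to letter names: F, Ab, D. These stack in thirds as D–F–Ab — a D diminished triad.
With the third (F) in the bass, the chord is in first inversion (figured bass 6).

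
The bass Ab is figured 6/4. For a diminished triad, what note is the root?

D

The figures 6/4 mean the fifth of the chord is in the bass. If Ab is the fifth of a diminished triad, the root is D (chord tones D–F–Ab).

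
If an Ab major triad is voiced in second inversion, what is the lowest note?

Ab major is Ab–C–Eb. Second inversion places the fifth in the bass: Eb.

Eb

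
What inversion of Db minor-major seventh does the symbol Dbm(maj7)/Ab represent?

second inversion

Dbm(maj7)/Ab means Db minor-major seventh with Ab in the bass. Ab is the fifth of Db minor-major seventh (Db–Fb–Ab–C), so this is second inversion.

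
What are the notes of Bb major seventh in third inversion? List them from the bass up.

Bb major seventh is Bb–D–F–A. Third inversion puts the seventh (A) in the bass, with the remaining tones above: A, Bb, D, F.

A, Bb, D, F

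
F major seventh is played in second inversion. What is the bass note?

The fifth of F major seventh (F–A–C–E) is C; that is the bass in second inversion.

C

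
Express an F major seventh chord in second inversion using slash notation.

Fmaj7/C

Second inversion of F major seventh has the fifth (C) in the bass. As a slash chord: Fmaj7/C.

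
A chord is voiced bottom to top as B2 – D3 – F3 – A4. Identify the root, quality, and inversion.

The distinct note names are B, D, F, A. Stacked in thirds they read B–D–F–A, which is a half-diminished seventh chord on B.
B is the root of B half-diminished seventh; root in the bass means root position (figured bass 7).

B half-diminished seventh, root position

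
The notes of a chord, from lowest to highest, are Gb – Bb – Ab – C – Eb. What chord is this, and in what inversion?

The pitch classes Gb, Bb, Ab, C, Eb arrange in thirds as Ab–C–Eb–Gb–Bb: an Ab dominant ninth chord.
With the seventh (Gb) in the bass, the chord is in third inversion.

Ab dominant ninth, third inversion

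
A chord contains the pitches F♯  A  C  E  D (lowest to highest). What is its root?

D

F#, A, C, E, D are the tones of a D dominant ninth chord (D–F#–A–C–E), making D the root.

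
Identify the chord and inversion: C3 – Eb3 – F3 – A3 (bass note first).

The distinct note names are C, Eb, F, A. Stacked in thirds they read F–A–C–Eb, which is a dominant seventh chord on F.
The lowest note is C, the fifth of the chord, so this is second inversion (figured bass 4/3).

F dominant seventh, second inversion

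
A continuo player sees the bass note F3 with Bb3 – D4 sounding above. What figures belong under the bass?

6/4

The notes F, Bb, D stack in thirds as Bb–D–F — a Bb major triad. The bass F is the fifth, so this is second inversion: figured 6/4.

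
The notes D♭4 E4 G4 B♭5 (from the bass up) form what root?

Db, E, G, Bb are the tones of an E diminished seventh chord (E–G–Bb–Db), making E the root.

E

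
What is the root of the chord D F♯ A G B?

Reordering D, F#, A, G, B into stacked thirds gives G–B–D–F#–A; the bottom of that stack, G, is the root.

G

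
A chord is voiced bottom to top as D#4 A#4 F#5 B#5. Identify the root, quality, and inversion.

B# half-diminished seventh, first inversion

The pitch classes D#, A#, F#, B# arrange in thirds as B#–D#–F#–A#: a B# half-diminished seventh chord.
D# is the third of B# half-diminished seventh; third in the bass means first inversion (figured bass 6/5).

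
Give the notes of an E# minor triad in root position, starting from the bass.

Spelling E# minor: E#–G#–B#. In root position the root is bass, giving E#, G#, B# from the bottom.

E#, G#, B#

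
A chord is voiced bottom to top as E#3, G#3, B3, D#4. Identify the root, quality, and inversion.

The pitch classes E#, G#, B, D# arrange in thirds as E#–G#–B–D#: an E# half-diminished seventh chord.
E# is the root of E# half-diminished seventh; root in the bass means root position (figured bass 7).

E# half-diminished seventh, root position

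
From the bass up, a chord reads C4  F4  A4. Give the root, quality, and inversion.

F major, second inversion

The pitch classes C, F, A arrange in thirds as F–A–C: an F major triad.
The lowest note is C, the fifth of the chord, so this is second inversion (figured bass 6/4).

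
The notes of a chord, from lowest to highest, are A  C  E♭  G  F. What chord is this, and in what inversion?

Reducing to letter names: A, C, Eb, G, F. These stack in thirds as F–A–C–Eb–G — an F dominant ninth chord.
The lowest note is A, the third of the chord, so this is first inversion.

F dominant ninth, first inversion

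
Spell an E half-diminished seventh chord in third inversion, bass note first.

E half-diminished seventh is E–G–Bb–D. Third inversion puts the seventh (D) in the bass, with the remaining tones above: D, E, G, Bb.

D, E, G, Bb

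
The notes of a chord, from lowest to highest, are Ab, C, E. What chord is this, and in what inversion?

Ab augmented, root position

Reducing to letter names: Ab, C, E. These stack in thirds as Ab–C–E — an Ab augmented triad.
The lowest note is Ab, the root of the chord, so this is root position (figured bass 5/3).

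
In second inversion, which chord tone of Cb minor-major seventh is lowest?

Gb

The fifth of Cb minor-major seventh (Cb–Ebb–Gb–Bb) is Gb; that is the bass in second inversion.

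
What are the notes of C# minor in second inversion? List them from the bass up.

The chord tones are C#–E–G#. With the fifth (G#) lowest for second inversion: G#, C#, E.

G#, C#, E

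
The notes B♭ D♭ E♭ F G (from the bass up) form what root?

Bb, Db, Eb, F, G are the tones of an Eb dominant ninth chord (Eb–G–Bb–Db–F), making Eb the root.

Eb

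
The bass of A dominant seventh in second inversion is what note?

E

The fifth of A dominant seventh (A–C#–E–G) is E; that is the bass in second inversion.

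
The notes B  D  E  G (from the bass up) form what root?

E

Reordering B, D, E, G into stacked thirds gives E–G–B–D; the bottom of that stack, E, is the root.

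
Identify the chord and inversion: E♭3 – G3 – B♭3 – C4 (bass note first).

Reducing to letter names: Eb, G, Bb, C. These stack in thirds as C–Eb–G–Bb — a C minor seventh chord.
The lowest note is Eb, the third of the chord, so this is first inversion (figured bass 6/5).

C minor seventh, first inversion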